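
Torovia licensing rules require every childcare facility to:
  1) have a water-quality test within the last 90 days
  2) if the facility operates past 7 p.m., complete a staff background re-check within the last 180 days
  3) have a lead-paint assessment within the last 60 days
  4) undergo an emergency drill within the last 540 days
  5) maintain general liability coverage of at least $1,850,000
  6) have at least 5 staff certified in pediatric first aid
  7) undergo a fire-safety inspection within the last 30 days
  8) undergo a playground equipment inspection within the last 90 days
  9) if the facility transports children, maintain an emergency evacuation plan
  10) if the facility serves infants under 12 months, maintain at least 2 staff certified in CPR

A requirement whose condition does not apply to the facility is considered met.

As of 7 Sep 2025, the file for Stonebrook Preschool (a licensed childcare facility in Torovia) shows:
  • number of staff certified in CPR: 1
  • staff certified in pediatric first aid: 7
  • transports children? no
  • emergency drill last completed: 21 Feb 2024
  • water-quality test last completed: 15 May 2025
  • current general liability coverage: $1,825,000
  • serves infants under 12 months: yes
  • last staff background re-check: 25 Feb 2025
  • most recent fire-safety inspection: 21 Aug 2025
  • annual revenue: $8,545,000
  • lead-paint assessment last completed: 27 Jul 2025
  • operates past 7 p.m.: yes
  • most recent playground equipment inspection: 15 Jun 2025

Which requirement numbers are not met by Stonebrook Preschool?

1, 2, 4, 5, 10

1. water-quality test 115 days ago vs limit 90 → not met
2. condition 'operates past 7 p.m.' holds; staff background re-check 194 days ago vs limit 180 → not met
3. lead-paint assessment 42 days ago vs limit 60 → met
4. emergency drill 564 days ago vs limit 540 → not met
5. general liability coverage $1,825,000 < $1,850,000 → not met
6. staff certified in pediatric first aid 7 ≥ 5 → met
7. fire-safety inspection 17 days ago vs limit 30 → met
8. playground equipment inspection 84 days ago vs limit 90 → met
9. condition 'transports children' does not hold → requirement n/a → met
10. condition 'serves infants under 12 months' holds; staff certified in CPR 1 < 2 → not met
Not met: 1, 2, 4, 5, 10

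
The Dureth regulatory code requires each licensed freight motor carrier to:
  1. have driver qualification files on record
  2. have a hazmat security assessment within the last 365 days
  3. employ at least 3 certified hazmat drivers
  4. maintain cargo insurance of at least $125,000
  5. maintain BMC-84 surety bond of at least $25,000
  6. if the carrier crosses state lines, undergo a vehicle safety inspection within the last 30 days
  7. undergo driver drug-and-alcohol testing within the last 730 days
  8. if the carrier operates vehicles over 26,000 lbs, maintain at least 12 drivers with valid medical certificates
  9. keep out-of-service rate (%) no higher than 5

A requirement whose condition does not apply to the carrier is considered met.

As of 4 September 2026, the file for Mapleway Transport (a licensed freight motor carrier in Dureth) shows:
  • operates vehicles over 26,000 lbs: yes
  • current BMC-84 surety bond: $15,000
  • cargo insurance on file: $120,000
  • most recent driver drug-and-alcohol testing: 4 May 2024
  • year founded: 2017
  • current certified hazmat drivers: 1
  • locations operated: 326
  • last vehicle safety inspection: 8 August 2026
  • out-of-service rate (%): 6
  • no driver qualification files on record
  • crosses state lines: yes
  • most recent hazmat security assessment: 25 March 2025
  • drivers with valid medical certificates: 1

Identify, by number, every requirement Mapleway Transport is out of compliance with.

1. driver qualification files absent → not met
2. hazmat security assessment 528 days ago vs limit 365 → not met
3. certified hazmat drivers 1 < 3 → not met
4. cargo insurance $120,000 < $125,000 → not met
5. BMC-84 surety bond $15,000 < $25,000 → not met
6. condition 'crosses state lines' holds; vehicle safety inspection 27 days ago vs limit 30 → met
7. driver drug-and-alcohol testing 853 days ago vs limit 730 → not met
8. condition 'operates vehicles over 26,000 lbs' holds; drivers with valid medical certificates 1 < 12 → not met
9. out-of-service rate (%) 6 > 5 → not met
Not met: 1, 2, 3, 4, 5, 7, 8, 9

1, 2, 3, 4, 5, 7, 8, 9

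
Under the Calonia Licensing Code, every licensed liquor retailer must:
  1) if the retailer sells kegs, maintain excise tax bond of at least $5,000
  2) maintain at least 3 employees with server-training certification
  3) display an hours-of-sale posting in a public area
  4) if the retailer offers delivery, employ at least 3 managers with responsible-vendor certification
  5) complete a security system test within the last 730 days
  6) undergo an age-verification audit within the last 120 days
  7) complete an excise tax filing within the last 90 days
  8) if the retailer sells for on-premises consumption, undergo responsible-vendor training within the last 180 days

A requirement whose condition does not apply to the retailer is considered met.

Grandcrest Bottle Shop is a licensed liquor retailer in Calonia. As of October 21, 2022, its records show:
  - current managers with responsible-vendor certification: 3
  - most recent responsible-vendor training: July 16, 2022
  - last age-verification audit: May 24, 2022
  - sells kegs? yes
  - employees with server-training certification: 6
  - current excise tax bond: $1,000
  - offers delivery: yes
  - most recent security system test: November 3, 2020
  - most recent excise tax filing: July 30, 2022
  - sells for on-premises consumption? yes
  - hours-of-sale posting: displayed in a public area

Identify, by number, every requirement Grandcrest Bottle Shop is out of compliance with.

1, 6

1. condition 'sells kegs' holds; excise tax bond $1,000 < $5,000 → not met
2. employees with server-training certification 6 ≥ 3 → met
3. hours-of-sale posting present → met
4. condition 'offers delivery' holds; managers with responsible-vendor certification 3 ≥ 3 → met
5. security system test 717 days ago vs limit 730 → met
6. age-verification audit 150 days ago vs limit 120 → not met
7. excise tax filing 83 days ago vs limit 90 → met
8. condition 'sells for on-premises consumption' holds; responsible-vendor training 97 days ago vs limit 180 → met
Not met: 1, 6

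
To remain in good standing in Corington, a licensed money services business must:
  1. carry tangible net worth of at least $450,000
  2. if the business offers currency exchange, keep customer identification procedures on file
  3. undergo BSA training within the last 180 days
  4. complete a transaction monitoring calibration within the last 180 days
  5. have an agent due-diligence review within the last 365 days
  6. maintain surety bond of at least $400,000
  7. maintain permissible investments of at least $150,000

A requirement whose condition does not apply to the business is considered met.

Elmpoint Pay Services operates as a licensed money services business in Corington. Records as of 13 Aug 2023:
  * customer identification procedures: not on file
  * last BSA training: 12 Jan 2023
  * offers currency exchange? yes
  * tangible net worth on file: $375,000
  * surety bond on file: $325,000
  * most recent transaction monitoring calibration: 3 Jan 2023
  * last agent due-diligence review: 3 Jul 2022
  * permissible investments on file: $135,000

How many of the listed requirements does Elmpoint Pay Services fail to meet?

7

1. tangible net worth $375,000 < $450,000 → not met
2. condition 'offers currency exchange' holds; customer identification procedures absent → not met
3. BSA training 213 days ago vs limit 180 → not met
4. transaction monitoring calibration 222 days ago vs limit 180 → not met
5. agent due-diligence review 406 days ago vs limit 365 → not met
6. surety bond $325,000 < $400,000 → not met
7. permissible investments $135,000 < $150,000 → not met
Not met: 7 of 7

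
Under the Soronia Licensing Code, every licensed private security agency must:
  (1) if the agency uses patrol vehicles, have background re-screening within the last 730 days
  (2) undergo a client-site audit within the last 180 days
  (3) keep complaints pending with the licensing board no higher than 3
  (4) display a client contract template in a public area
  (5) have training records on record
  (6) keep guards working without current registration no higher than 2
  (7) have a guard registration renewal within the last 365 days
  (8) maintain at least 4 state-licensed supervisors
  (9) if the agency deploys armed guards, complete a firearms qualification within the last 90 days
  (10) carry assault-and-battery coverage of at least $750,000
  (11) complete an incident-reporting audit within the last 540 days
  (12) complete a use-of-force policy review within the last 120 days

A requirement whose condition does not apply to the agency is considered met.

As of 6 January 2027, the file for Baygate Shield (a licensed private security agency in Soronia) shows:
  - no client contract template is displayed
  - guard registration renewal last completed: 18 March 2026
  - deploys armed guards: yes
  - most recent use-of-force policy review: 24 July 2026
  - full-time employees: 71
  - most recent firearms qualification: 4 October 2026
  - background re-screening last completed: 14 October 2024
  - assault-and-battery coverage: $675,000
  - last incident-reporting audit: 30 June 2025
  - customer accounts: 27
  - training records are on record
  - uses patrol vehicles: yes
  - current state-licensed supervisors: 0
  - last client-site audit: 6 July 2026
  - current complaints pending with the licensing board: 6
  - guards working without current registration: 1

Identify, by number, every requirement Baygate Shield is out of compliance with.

1, 2, 3, 4, 8, 9, 10, 11, 12

1. condition 'uses patrol vehicles' holds; background re-screening 814 days ago vs limit 730 → not met
2. client-site audit 184 days ago vs limit 180 → not met
3. complaints pending with the licensing board 6 > 3 → not met
4. client contract template absent → not met
5. training records present → met
6. guards working without current registration 1 ≤ 2 → met
7. guard registration renewal 294 days ago vs limit 365 → met
8. state-licensed supervisors 0 < 4 → not met
9. condition 'deploys armed guards' holds; firearms qualification 94 days ago vs limit 90 → not met
10. assault-and-battery coverage $675,000 < $750,000 → not met
11. incident-reporting audit 555 days ago vs limit 540 → not met
12. use-of-force policy review 166 days ago vs limit 120 → not met
Not met: 1, 2, 3, 4, 8, 9, 10, 11, 12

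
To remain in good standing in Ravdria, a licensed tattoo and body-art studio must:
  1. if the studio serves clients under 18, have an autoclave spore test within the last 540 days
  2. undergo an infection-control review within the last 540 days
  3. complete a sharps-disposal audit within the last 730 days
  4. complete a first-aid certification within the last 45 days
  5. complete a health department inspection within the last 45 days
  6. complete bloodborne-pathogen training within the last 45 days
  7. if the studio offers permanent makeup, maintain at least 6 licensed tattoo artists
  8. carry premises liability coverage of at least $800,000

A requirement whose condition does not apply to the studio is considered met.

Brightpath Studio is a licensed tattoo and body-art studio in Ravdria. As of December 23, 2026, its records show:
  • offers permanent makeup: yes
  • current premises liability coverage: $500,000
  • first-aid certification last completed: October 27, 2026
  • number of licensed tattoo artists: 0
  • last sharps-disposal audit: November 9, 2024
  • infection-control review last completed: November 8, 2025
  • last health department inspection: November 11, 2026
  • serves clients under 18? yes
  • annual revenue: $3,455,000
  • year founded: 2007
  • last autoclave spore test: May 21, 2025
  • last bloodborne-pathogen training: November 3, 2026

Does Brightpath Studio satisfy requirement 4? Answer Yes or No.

No

4. first-aid certification 57 days ago vs limit 45 → not met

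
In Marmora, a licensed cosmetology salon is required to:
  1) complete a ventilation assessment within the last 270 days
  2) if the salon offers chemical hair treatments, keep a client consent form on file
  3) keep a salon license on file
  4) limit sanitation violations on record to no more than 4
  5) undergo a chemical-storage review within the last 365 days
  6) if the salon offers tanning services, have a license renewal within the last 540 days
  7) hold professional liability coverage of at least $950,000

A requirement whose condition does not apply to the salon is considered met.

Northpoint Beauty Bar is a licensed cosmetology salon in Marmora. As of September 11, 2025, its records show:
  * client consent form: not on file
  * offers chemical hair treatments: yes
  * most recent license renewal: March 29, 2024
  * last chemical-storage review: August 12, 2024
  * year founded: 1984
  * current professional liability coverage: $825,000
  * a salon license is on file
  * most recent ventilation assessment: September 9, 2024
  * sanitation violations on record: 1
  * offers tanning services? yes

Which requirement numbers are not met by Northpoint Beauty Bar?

1, 2, 5, 7

1. ventilation assessment 367 days ago vs limit 270 → not met
2. condition 'offers chemical hair treatments' holds; client consent form absent → not met
3. salon license present → met
4. sanitation violations on record 1 ≤ 4 → met
5. chemical-storage review 395 days ago vs limit 365 → not met
6. condition 'offers tanning services' holds; license renewal 531 days ago vs limit 540 → met
7. professional liability coverage $825,000 < $950,000 → not met
Not met: 1, 2, 5, 7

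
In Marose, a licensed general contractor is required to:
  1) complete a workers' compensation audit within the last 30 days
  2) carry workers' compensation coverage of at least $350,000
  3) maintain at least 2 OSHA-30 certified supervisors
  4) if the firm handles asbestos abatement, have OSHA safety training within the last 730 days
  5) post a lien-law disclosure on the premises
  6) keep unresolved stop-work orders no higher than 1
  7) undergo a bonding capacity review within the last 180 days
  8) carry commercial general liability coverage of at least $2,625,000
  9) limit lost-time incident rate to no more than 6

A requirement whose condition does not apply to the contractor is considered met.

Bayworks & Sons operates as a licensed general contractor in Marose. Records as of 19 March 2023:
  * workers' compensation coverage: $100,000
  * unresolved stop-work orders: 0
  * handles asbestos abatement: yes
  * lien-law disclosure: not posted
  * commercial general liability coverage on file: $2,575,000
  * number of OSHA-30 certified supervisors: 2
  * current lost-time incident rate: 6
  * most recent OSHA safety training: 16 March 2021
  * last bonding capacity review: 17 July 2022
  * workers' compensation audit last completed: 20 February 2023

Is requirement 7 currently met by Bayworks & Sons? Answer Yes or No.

7. bonding capacity review 245 days ago vs limit 180 → not met

No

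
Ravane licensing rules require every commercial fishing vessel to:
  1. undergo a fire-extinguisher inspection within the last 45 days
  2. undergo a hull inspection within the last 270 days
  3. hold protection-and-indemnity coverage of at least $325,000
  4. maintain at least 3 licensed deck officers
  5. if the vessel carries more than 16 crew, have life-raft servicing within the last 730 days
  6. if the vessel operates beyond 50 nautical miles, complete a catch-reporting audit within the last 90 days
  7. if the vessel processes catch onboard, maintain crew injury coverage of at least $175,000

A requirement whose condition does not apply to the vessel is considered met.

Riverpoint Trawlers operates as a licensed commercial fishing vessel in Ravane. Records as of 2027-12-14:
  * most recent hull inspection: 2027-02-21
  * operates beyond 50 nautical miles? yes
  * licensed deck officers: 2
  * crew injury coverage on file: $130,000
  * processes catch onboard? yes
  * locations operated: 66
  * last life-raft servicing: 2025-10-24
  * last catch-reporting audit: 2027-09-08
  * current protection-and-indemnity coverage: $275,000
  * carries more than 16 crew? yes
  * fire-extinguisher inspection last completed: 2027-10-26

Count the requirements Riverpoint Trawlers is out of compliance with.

1. fire-extinguisher inspection 49 days ago vs limit 45 → not met
2. hull inspection 296 days ago vs limit 270 → not met
3. protection-and-indemnity coverage $275,000 < $325,000 → not met
4. licensed deck officers 2 < 3 → not met
5. condition 'carries more than 16 crew' holds; life-raft servicing 781 days ago vs limit 730 → not met
6. condition 'operates beyond 50 nautical miles' holds; catch-reporting audit 97 days ago vs limit 90 → not met
7. condition 'processes catch onboard' holds; crew injury coverage $130,000 < $175,000 → not met
Not met: 7 of 7

7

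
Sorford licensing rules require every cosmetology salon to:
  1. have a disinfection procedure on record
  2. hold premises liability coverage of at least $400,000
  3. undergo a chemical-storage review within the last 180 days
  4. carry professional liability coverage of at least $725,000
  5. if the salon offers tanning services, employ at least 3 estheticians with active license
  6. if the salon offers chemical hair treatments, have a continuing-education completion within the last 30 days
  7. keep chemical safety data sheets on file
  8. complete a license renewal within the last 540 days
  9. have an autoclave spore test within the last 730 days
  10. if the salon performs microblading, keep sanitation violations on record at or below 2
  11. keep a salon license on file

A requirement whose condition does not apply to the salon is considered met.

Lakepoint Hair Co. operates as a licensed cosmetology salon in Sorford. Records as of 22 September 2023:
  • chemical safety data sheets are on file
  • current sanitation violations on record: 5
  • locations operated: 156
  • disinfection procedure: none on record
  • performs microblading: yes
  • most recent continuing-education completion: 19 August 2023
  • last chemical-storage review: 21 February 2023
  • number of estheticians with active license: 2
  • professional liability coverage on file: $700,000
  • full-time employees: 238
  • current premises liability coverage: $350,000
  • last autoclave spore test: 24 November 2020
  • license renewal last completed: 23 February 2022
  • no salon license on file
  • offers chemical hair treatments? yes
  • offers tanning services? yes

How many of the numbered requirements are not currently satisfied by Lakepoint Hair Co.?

10

1. disinfection procedure absent → not met
2. premises liability coverage $350,000 < $400,000 → not met
3. chemical-storage review 213 days ago vs limit 180 → not met
4. professional liability coverage $700,000 < $725,000 → not met
5. condition 'offers tanning services' holds; estheticians with active license 2 < 3 → not met
6. condition 'offers chemical hair treatments' holds; continuing-education completion 34 days ago vs limit 30 → not met
7. chemical safety data sheets present → met
8. license renewal 576 days ago vs limit 540 → not met
9. autoclave spore test 1032 days ago vs limit 730 → not met
10. condition 'performs microblading' holds; sanitation violations on record 5 > 2 → not met
11. salon license absent → not met
Not met: 10 of 11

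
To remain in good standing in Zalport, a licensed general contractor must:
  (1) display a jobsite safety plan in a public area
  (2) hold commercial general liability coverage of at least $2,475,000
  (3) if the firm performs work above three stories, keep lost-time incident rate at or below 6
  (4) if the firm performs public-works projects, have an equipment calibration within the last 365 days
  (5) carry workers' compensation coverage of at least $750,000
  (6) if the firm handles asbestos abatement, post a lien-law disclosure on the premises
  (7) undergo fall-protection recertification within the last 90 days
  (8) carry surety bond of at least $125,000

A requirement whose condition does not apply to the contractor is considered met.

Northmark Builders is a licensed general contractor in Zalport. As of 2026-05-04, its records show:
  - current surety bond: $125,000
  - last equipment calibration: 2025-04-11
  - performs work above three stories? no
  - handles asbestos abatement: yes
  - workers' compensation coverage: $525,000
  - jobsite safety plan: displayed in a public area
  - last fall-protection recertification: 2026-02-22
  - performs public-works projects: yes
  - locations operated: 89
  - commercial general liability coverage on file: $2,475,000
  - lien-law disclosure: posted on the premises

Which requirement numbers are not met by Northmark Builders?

1. jobsite safety plan present → met
2. commercial general liability coverage $2,475,000 ≥ $2,475,000 → met
3. condition 'performs work above three stories' does not hold → requirement n/a → met
4. condition 'performs public-works projects' holds; equipment calibration 388 days ago vs limit 365 → not met
5. workers' compensation coverage $525,000 < $750,000 → not met
6. condition 'handles asbestos abatement' holds; lien-law disclosure present → met
7. fall-protection recertification 71 days ago vs limit 90 → met
8. surety bond $125,000 ≥ $125,000 → met
Not met: 4, 5

4, 5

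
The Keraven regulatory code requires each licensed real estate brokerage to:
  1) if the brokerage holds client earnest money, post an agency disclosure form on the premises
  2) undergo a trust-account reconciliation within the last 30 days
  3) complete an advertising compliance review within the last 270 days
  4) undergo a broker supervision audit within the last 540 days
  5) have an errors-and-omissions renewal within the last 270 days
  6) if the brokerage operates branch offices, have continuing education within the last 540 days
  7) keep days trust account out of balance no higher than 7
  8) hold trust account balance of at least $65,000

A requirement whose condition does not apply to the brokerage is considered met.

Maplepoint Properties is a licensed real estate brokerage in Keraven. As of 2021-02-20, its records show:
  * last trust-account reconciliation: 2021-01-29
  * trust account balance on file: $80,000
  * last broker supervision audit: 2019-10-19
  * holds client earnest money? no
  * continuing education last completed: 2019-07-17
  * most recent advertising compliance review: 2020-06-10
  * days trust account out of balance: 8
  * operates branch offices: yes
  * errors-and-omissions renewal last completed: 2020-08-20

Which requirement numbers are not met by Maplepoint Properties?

6, 7

1. condition 'holds client earnest money' does not hold → requirement n/a → met
2. trust-account reconciliation 22 days ago vs limit 30 → met
3. advertising compliance review 255 days ago vs limit 270 → met
4. broker supervision audit 490 days ago vs limit 540 → met
5. errors-and-omissions renewal 184 days ago vs limit 270 → met
6. condition 'operates branch offices' holds; continuing education 584 days ago vs limit 540 → not met
7. days trust account out of balance 8 > 7 → not met
8. trust account balance $80,000 ≥ $65,000 → met
Not met: 6, 7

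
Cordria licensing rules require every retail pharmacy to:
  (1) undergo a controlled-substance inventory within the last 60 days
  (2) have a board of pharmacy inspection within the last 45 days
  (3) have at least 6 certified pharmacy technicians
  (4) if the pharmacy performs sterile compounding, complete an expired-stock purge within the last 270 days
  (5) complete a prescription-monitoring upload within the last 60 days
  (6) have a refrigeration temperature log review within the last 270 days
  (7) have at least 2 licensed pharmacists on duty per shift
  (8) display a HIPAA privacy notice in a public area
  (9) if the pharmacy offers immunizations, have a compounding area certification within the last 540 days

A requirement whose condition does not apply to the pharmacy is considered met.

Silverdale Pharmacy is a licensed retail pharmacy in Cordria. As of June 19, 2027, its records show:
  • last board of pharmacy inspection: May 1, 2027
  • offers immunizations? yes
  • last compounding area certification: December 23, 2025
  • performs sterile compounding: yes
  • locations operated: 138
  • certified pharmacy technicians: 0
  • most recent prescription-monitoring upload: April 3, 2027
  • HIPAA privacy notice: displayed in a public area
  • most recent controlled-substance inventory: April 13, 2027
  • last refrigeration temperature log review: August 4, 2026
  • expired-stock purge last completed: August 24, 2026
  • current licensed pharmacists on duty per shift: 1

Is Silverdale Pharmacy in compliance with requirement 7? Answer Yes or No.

7. licensed pharmacists on duty per shift 1 < 2 → not met

No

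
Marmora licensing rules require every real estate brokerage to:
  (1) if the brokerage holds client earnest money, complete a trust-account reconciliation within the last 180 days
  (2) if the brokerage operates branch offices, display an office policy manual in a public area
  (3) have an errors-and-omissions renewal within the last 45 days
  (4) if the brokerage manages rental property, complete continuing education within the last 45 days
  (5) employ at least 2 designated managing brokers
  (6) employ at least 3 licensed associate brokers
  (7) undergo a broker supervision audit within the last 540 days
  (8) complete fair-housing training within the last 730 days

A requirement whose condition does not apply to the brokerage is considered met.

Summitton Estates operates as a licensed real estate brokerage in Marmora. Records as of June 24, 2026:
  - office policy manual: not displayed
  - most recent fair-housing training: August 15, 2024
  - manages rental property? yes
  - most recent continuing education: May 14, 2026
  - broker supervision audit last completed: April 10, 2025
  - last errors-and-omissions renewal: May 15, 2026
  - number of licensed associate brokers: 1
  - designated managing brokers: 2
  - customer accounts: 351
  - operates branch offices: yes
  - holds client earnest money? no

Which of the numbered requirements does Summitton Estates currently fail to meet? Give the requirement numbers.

1. condition 'holds client earnest money' does not hold → requirement n/a → met
2. condition 'operates branch offices' holds; office policy manual absent → not met
3. errors-and-omissions renewal 40 days ago vs limit 45 → met
4. condition 'manages rental property' holds; continuing education 41 days ago vs limit 45 → met
5. designated managing brokers 2 ≥ 2 → met
6. licensed associate brokers 1 < 3 → not met
7. broker supervision audit 440 days ago vs limit 540 → met
8. fair-housing training 678 days ago vs limit 730 → met
Not met: 2, 6

2, 6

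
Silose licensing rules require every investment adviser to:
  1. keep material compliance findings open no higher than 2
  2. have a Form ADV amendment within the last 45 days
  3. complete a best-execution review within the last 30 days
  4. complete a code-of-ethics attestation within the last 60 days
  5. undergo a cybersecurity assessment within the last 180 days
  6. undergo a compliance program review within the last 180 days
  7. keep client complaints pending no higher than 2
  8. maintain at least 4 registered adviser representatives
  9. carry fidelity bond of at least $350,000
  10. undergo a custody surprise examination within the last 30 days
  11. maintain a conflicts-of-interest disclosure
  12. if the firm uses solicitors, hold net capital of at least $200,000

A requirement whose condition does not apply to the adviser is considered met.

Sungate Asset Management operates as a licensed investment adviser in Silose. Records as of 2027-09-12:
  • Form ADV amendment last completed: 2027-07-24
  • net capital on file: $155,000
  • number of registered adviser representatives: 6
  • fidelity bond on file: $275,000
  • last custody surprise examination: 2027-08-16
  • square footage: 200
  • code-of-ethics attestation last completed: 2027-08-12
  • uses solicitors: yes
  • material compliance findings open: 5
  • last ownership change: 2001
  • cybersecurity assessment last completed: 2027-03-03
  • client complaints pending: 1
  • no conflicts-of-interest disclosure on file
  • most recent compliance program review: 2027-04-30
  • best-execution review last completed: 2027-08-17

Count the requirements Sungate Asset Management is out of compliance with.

1. material compliance findings open 5 > 2 → not met
2. Form ADV amendment 50 days ago vs limit 45 → not met
3. best-execution review 26 days ago vs limit 30 → met
4. code-of-ethics attestation 31 days ago vs limit 60 → met
5. cybersecurity assessment 193 days ago vs limit 180 → not met
6. compliance program review 135 days ago vs limit 180 → met
7. client complaints pending 1 ≤ 2 → met
8. registered adviser representatives 6 ≥ 4 → met
9. fidelity bond $275,000 < $350,000 → not met
10. custody surprise examination 27 days ago vs limit 30 → met
11. conflicts-of-interest disclosure absent → not met
12. condition 'uses solicitors' holds; net capital $155,000 < $200,000 → not met
Not met: 6 of 12

6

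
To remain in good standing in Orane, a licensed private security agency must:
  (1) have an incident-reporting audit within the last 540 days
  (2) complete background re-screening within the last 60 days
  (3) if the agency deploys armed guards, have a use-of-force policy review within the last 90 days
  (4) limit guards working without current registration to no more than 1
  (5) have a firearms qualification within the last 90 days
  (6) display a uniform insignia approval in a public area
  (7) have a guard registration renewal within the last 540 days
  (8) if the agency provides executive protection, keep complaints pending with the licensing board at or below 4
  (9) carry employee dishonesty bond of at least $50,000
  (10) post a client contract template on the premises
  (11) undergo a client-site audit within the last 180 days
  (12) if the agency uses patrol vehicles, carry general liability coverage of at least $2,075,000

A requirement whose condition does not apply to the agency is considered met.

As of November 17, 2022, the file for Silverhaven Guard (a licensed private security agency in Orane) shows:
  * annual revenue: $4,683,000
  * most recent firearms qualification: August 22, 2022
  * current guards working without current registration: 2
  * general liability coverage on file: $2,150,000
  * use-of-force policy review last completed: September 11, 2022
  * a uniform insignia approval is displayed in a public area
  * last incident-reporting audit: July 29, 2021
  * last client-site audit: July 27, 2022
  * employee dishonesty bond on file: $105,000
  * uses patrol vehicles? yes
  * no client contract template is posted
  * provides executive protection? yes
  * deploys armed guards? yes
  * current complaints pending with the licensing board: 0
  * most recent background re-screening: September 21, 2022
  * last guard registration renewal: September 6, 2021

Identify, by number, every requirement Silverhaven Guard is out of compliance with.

4, 10

1. incident-reporting audit 476 days ago vs limit 540 → met
2. background re-screening 57 days ago vs limit 60 → met
3. condition 'deploys armed guards' holds; use-of-force policy review 67 days ago vs limit 90 → met
4. guards working without current registration 2 > 1 → not met
5. firearms qualification 87 days ago vs limit 90 → met
6. uniform insignia approval present → met
7. guard registration renewal 437 days ago vs limit 540 → met
8. condition 'provides executive protection' holds; complaints pending with the licensing board 0 ≤ 4 → met
9. employee dishonesty bond $105,000 ≥ $50,000 → met
10. client contract template absent → not met
11. client-site audit 113 days ago vs limit 180 → met
12. condition 'uses patrol vehicles' holds; general liability coverage $2,150,000 ≥ $2,075,000 → met
Not met: 4, 10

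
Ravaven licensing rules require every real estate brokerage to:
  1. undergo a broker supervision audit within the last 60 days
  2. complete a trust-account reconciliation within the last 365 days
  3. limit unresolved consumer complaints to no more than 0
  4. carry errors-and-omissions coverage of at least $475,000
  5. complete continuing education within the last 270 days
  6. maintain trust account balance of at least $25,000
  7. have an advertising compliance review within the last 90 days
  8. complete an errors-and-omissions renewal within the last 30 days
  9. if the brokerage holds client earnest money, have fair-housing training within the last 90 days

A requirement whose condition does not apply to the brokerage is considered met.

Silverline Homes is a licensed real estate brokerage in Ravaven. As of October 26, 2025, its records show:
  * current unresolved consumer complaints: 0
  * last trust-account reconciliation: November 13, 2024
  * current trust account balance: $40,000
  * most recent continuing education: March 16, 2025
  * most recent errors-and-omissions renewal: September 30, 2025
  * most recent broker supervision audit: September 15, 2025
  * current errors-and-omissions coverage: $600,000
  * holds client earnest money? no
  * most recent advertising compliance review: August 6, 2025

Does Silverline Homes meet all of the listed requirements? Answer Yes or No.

1. broker supervision audit 41 days ago vs limit 60 → met
2. trust-account reconciliation 347 days ago vs limit 365 → met
3. unresolved consumer complaints 0 ≤ 0 → met
4. errors-and-omissions coverage $600,000 ≥ $475,000 → met
5. continuing education 224 days ago vs limit 270 → met
6. trust account balance $40,000 ≥ $25,000 → met
7. advertising compliance review 81 days ago vs limit 90 → met
8. errors-and-omissions renewal 26 days ago vs limit 30 → met
9. condition 'holds client earnest money' does not hold → requirement n/a → met
All met.

Yes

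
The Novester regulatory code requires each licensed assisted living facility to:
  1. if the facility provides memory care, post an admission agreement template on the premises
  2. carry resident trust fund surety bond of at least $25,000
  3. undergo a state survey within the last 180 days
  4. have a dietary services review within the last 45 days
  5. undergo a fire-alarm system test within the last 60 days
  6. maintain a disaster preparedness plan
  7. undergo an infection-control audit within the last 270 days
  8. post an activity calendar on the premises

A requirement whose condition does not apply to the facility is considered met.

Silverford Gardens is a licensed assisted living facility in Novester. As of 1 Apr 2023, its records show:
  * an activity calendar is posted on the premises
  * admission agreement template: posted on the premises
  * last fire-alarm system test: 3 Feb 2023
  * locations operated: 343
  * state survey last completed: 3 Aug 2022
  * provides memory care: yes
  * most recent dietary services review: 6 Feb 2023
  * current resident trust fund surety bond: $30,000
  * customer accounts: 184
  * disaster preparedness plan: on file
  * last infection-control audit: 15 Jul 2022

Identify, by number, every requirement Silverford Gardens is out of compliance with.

3, 4

1. condition 'provides memory care' holds; admission agreement template present → met
2. resident trust fund surety bond $30,000 ≥ $25,000 → met
3. state survey 241 days ago vs limit 180 → not met
4. dietary services review 54 days ago vs limit 45 → not met
5. fire-alarm system test 57 days ago vs limit 60 → met
6. disaster preparedness plan present → met
7. infection-control audit 260 days ago vs limit 270 → met
8. activity calendar present → met
Not met: 3, 4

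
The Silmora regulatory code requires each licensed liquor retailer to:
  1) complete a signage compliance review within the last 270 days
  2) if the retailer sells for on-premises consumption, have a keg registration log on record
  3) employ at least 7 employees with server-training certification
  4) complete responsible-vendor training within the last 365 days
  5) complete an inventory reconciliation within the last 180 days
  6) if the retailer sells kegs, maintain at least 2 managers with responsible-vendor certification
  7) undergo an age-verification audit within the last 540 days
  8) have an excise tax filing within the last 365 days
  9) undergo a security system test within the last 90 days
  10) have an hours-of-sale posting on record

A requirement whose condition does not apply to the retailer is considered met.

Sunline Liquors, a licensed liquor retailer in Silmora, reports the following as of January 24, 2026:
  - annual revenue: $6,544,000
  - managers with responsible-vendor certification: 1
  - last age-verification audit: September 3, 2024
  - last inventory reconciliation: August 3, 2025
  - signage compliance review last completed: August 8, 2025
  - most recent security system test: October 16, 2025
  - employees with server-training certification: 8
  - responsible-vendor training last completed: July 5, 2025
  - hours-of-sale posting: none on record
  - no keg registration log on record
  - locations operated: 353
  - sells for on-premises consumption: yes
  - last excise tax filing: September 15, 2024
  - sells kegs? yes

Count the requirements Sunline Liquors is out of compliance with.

5

1. signage compliance review 169 days ago vs limit 270 → met
2. condition 'sells for on-premises consumption' holds; keg registration log absent → not met
3. employees with server-training certification 8 ≥ 7 → met
4. responsible-vendor training 203 days ago vs limit 365 → met
5. inventory reconciliation 174 days ago vs limit 180 → met
6. condition 'sells kegs' holds; managers with responsible-vendor certification 1 < 2 → not met
7. age-verification audit 508 days ago vs limit 540 → met
8. excise tax filing 496 days ago vs limit 365 → not met
9. security system test 100 days ago vs limit 90 → not met
10. hours-of-sale posting absent → not met
Not met: 5 of 10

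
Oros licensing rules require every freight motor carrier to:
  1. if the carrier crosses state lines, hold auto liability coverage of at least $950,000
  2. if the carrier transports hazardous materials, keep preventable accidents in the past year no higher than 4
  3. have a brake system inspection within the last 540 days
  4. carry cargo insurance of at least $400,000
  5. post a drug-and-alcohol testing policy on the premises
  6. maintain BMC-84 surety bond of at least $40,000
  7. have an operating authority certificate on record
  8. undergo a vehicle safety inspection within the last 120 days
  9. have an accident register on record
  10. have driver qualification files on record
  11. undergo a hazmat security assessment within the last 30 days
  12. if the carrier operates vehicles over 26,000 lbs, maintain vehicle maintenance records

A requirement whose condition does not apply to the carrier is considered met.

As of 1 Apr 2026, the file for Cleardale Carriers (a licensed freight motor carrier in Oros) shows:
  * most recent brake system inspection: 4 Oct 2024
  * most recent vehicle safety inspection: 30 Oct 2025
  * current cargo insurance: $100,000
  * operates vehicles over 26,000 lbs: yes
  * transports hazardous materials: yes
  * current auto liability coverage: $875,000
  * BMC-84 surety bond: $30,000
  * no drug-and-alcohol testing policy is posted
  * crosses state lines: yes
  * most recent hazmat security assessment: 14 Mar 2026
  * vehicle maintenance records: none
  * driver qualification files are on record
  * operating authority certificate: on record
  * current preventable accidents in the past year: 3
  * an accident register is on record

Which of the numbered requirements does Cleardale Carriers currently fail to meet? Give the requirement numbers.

1. condition 'crosses state lines' holds; auto liability coverage $875,000 < $950,000 → not met
2. condition 'transports hazardous materials' holds; preventable accidents in the past year 3 ≤ 4 → met
3. brake system inspection 544 days ago vs limit 540 → not met
4. cargo insurance $100,000 < $400,000 → not met
5. drug-and-alcohol testing policy absent → not met
6. BMC-84 surety bond $30,000 < $40,000 → not met
7. operating authority certificate present → met
8. vehicle safety inspection 153 days ago vs limit 120 → not met
9. accident register present → met
10. driver qualification files present → met
11. hazmat security assessment 18 days ago vs limit 30 → met
12. condition 'operates vehicles over 26,000 lbs' holds; vehicle maintenance records absent → not met
Not met: 1, 3, 4, 5, 6, 8, 12

1, 3, 4, 5, 6, 8, 12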